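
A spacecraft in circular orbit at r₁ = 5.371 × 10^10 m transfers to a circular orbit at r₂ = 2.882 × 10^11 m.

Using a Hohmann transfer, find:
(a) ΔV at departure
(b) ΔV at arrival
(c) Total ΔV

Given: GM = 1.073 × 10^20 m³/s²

Transfer semi-major axis: a_t = (r₁ + r₂)/2 = (5.371e+10 + 2.882e+11)/2 = 1.70955e+11 m.
Circular speeds: v₁ = √(GM/r₁) = 44696.4 m/s, v₂ = √(GM/r₂) = 19295.4 m/s.
Transfer speeds (vis-viva v² = GM(2/r − 1/a_t)): v₁ᵗ = 58033.4 m/s, v₂ᵗ = 10815.3 m/s.
(a) ΔV₁ = |v₁ᵗ − v₁| ≈ 1.334e+04 m/s = 13.34 km/s.
(b) ΔV₂ = |v₂ − v₂ᵗ| ≈ 8480 m/s = 8.48 km/s.
(c) ΔV_total = ΔV₁ + ΔV₂ ≈ 2.182e+04 m/s = 21.82 km/s.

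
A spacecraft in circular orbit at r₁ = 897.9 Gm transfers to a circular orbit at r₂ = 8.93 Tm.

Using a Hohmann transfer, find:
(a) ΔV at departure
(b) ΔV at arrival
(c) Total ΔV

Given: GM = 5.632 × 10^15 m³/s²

Convert to SI: r₁ = 897.9 Gm = 8.979e+11 m; r₂ = 8.93 Tm = 8.93e+12 m.
Transfer semi-major axis: a_t = (r₁ + r₂)/2 = (8.979e+11 + 8.93e+12)/2 = 4.91395e+12 m.
Circular speeds: v₁ = √(GM/r₁) = 79.1986 m/s, v₂ = √(GM/r₂) = 25.1134 m/s.
Transfer speeds (vis-viva v² = GM(2/r − 1/a_t)): v₁ᵗ = 106.765 m/s, v₂ᵗ = 10.7351 m/s.
(a) ΔV₁ = |v₁ᵗ − v₁| ≈ 27.57 m/s = 27.57 m/s.
(b) ΔV₂ = |v₂ − v₂ᵗ| ≈ 14.38 m/s = 14.38 m/s.
(c) ΔV_total = ΔV₁ + ΔV₂ ≈ 41.94 m/s = 41.94 m/s.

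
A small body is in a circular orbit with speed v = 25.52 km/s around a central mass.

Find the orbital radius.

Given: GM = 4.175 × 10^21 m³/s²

Convert to SI: v = 25.52 km/s = 25520 m/s.
For a circular orbit, v² = GM / r, so r = GM / v².
r = 4.175e+21 / (25520)² m ≈ 6.411e+12 m = 6.411 × 10^12 m.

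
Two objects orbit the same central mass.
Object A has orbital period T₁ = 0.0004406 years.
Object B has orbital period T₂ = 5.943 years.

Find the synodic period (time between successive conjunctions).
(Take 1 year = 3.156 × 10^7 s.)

Convert to SI: T₁ = 0.0004406 years = 13905.3 s; T₂ = 5.943 years = 1.87561e+08 s.
T_syn = |T₁ · T₂ / (T₁ − T₂)|.
T_syn = |13905.3 · 1.87561e+08 / (13905.3 − 1.87561e+08)| s ≈ 1.391e+04 s = 0.0004406 years.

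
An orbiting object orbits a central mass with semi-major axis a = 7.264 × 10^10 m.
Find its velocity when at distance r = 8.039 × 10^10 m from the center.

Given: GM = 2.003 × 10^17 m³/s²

Vis-viva: v = √(GM · (2/r − 1/a)).
2/r − 1/a = 2/8.039e+10 − 1/7.264e+10 = 1.11122e-11 m⁻¹.
v = √(2.003e+17 · 1.11122e-11) m/s ≈ 1492 m/s = 1.492 km/s.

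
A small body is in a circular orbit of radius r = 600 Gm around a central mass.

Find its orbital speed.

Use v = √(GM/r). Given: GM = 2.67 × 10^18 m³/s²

Convert to SI: r = 600 Gm = 6e+11 m.
For a circular orbit, gravity supplies the centripetal force, so v = √(GM / r).
v = √(2.67e+18 / 6e+11) m/s ≈ 2110 m/s = 2.11 km/s.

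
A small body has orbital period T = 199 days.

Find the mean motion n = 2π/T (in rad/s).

Convert to SI: T = 199 days = 1.71936e+07 s.
n = 2π / T.
n = 2π / 1.71936e+07 s ≈ 3.654e-07 rad/s.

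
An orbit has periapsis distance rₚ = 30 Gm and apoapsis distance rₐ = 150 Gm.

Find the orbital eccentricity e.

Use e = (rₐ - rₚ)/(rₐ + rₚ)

Convert to SI: rₚ = 30 Gm = 3e+10 m; rₐ = 150 Gm = 1.5e+11 m.
e = (rₐ − rₚ) / (rₐ + rₚ).
e = (1.5e+11 − 3e+10) / (1.5e+11 + 3e+10) = 1.2e+11 / 1.8e+11 ≈ 0.6667.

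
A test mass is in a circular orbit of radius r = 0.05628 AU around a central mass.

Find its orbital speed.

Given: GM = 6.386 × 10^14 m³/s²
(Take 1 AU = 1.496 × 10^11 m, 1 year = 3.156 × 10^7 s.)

Convert to SI: r = 0.05628 AU = 8.41949e+09 m.
For a circular orbit, gravity supplies the centripetal force, so v = √(GM / r).
v = √(6.386e+14 / 8.41949e+09) m/s ≈ 275.4 m/s = 0.0581 AU/year.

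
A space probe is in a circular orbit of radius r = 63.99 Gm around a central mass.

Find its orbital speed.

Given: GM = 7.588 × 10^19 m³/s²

Convert to SI: r = 63.99 Gm = 6.399e+10 m.
For a circular orbit, gravity supplies the centripetal force, so v = √(GM / r).
v = √(7.588e+19 / 6.399e+10) m/s ≈ 3.444e+04 m/s = 34.44 km/s.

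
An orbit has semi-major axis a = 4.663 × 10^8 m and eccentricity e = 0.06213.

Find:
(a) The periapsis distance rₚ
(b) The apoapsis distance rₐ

(a) rₚ = a(1 − e) = 4.663e+08 · (1 − 0.06213) = 4.663e+08 · 0.93787 ≈ 4.373e+08 m = 4.373 × 10^8 m.
(b) rₐ = a(1 + e) = 4.663e+08 · (1 + 0.06213) = 4.663e+08 · 1.06213 ≈ 4.953e+08 m = 4.953 × 10^8 m.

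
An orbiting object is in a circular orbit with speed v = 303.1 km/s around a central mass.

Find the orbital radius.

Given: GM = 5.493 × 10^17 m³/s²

Convert to SI: v = 303.1 km/s = 303100 m/s.
For a circular orbit, v² = GM / r, so r = GM / v².
r = 5.493e+17 / (303100)² m ≈ 5.979e+06 m = 5.979 Mm.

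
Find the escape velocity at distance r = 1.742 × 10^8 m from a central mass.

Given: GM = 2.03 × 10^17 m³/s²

Escape velocity comes from setting total energy to zero: ½v² − GM/r = 0 ⇒ v_esc = √(2GM / r).
v_esc = √(2 · 2.03e+17 / 1.742e+08) m/s ≈ 4.828e+04 m/s = 48.28 km/s.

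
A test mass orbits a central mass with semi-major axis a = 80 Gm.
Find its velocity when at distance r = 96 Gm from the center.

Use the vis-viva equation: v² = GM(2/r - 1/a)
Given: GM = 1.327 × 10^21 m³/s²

Convert to SI: a = 80 Gm = 8e+10 m; r = 96 Gm = 9.6e+10 m.
Vis-viva: v = √(GM · (2/r − 1/a)).
2/r − 1/a = 2/9.6e+10 − 1/8e+10 = 8.33333e-12 m⁻¹.
v = √(1.327e+21 · 8.33333e-12) m/s ≈ 1.052e+05 m/s = 105.2 km/s.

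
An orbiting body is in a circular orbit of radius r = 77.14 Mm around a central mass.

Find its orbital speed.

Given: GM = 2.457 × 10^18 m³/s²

Convert to SI: r = 77.14 Mm = 7.714e+07 m.
For a circular orbit, gravity supplies the centripetal force, so v = √(GM / r).
v = √(2.457e+18 / 7.714e+07) m/s ≈ 1.785e+05 m/s = 178.5 km/s.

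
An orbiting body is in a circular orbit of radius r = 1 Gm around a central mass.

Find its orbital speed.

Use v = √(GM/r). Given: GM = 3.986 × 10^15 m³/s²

Convert to SI: r = 1 Gm = 1e+09 m.
For a circular orbit, gravity supplies the centripetal force, so v = √(GM / r).
v = √(3.986e+15 / 1e+09) m/s ≈ 1996 m/s = 1.996 km/s.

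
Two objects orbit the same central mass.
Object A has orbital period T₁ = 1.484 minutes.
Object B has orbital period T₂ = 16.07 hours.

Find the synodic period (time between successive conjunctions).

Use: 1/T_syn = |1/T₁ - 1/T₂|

Convert to SI: T₁ = 1.484 minutes = 89.04 s; T₂ = 16.07 hours = 57852 s.
T_syn = |T₁ · T₂ / (T₁ − T₂)|.
T_syn = |89.04 · 57852 / (89.04 − 57852)| s ≈ 89.18 s = 1.486 minutes.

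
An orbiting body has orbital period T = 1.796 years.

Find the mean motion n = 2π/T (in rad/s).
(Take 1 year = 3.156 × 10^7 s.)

Convert to SI: T = 1.796 years = 5.66818e+07 s.
n = 2π / T.
n = 2π / 5.66818e+07 s ≈ 1.109e-07 rad/s.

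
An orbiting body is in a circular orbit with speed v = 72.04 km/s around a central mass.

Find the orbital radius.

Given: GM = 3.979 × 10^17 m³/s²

Convert to SI: v = 72.04 km/s = 72040 m/s.
For a circular orbit, v² = GM / r, so r = GM / v².
r = 3.979e+17 / (72040)² m ≈ 7.667e+07 m = 76.67 Mm.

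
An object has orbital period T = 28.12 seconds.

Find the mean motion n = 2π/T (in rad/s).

n = 2π / T.
n = 2π / 28.12 s ≈ 0.2234 rad/s.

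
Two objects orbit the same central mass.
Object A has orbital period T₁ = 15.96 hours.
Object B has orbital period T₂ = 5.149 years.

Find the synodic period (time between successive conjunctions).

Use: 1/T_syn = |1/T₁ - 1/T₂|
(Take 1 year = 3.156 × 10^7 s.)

Convert to SI: T₁ = 15.96 hours = 57456 s; T₂ = 5.149 years = 1.62502e+08 s.
T_syn = |T₁ · T₂ / (T₁ − T₂)|.
T_syn = |57456 · 1.62502e+08 / (57456 − 1.62502e+08)| s ≈ 5.748e+04 s = 15.97 hours.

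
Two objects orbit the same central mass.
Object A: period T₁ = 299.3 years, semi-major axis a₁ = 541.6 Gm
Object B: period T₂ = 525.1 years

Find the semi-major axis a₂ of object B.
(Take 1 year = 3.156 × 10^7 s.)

Convert to SI: T₁ = 299.3 years = 9.44591e+09 s; a₁ = 541.6 Gm = 5.416e+11 m; T₂ = 525.1 years = 1.65722e+10 s.
Kepler's third law: (T₁/T₂)² = (a₁/a₂)³ ⇒ a₂ = a₁ · (T₂/T₁)^(2/3).
T₂/T₁ = 1.65722e+10 / 9.44591e+09 = 1.75443.
a₂ = 5.416e+11 · (1.75443)^(2/3) m ≈ 7.878e+11 m = 787.8 Gm.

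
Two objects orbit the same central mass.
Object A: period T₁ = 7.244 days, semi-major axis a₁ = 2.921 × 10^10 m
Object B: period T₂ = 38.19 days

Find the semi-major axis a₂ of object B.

Convert to SI: T₁ = 7.244 days = 625882 s; T₂ = 38.19 days = 3.29962e+06 s.
Kepler's third law: (T₁/T₂)² = (a₁/a₂)³ ⇒ a₂ = a₁ · (T₂/T₁)^(2/3).
T₂/T₁ = 3.29962e+06 / 625882 = 5.27195.
a₂ = 2.921e+10 · (5.27195)^(2/3) m ≈ 8.848e+10 m = 8.848 × 10^10 m.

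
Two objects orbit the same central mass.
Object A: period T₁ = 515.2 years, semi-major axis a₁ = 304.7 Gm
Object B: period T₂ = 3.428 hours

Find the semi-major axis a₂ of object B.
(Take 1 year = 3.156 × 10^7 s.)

Convert to SI: T₁ = 515.2 years = 1.62597e+10 s; a₁ = 304.7 Gm = 3.047e+11 m; T₂ = 3.428 hours = 12340.8 s.
Kepler's third law: (T₁/T₂)² = (a₁/a₂)³ ⇒ a₂ = a₁ · (T₂/T₁)^(2/3).
T₂/T₁ = 12340.8 / 1.62597e+10 = 7.5898e-07.
a₂ = 3.047e+11 · (7.5898e-07)^(2/3) m ≈ 2.535e+07 m = 25.35 Mm.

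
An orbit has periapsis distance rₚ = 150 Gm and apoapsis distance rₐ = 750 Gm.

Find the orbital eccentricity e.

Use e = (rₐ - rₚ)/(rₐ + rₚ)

Convert to SI: rₚ = 150 Gm = 1.5e+11 m; rₐ = 750 Gm = 7.5e+11 m.
e = (rₐ − rₚ) / (rₐ + rₚ).
e = (7.5e+11 − 1.5e+11) / (7.5e+11 + 1.5e+11) = 6e+11 / 9e+11 ≈ 0.6667.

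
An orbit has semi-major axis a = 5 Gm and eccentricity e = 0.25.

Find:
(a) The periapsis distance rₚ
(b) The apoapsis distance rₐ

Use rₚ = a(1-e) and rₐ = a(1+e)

Convert to SI: a = 5 Gm = 5e+09 m.
(a) rₚ = a(1 − e) = 5e+09 · (1 − 0.25) = 5e+09 · 0.75 ≈ 3.75e+09 m = 3.75 Gm.
(b) rₐ = a(1 + e) = 5e+09 · (1 + 0.25) = 5e+09 · 1.25 ≈ 6.25e+09 m = 6.25 Gm.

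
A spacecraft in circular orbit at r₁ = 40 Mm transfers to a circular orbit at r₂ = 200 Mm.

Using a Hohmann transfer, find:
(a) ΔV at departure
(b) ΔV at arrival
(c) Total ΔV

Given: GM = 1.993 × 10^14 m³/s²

Convert to SI: r₁ = 40 Mm = 4e+07 m; r₂ = 200 Mm = 2e+08 m.
Transfer semi-major axis: a_t = (r₁ + r₂)/2 = (4e+07 + 2e+08)/2 = 1.2e+08 m.
Circular speeds: v₁ = √(GM/r₁) = 2232.15 m/s, v₂ = √(GM/r₂) = 998.248 m/s.
Transfer speeds (vis-viva v² = GM(2/r − 1/a_t)): v₁ᵗ = 2881.7 m/s, v₂ᵗ = 576.339 m/s.
(a) ΔV₁ = |v₁ᵗ − v₁| ≈ 649.5 m/s = 649.5 m/s.
(b) ΔV₂ = |v₂ − v₂ᵗ| ≈ 421.9 m/s = 421.9 m/s.
(c) ΔV_total = ΔV₁ + ΔV₂ ≈ 1071 m/s = 1.071 km/s.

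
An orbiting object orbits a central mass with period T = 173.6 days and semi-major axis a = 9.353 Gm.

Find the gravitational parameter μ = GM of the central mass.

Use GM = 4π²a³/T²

Convert to SI: T = 173.6 days = 1.4999e+07 s; a = 9.353 Gm = 9.353e+09 m.
GM = 4π² · a³ / T².
GM = 4π² · (9.353e+09)³ / (1.4999e+07)² m³/s² ≈ 1.436e+17 m³/s² = 1.436 × 10^17 m³/s².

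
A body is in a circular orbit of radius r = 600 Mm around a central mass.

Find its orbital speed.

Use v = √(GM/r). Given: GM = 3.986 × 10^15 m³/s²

Convert to SI: r = 600 Mm = 6e+08 m.
For a circular orbit, gravity supplies the centripetal force, so v = √(GM / r).
v = √(3.986e+15 / 6e+08) m/s ≈ 2577 m/s = 2.577 km/s.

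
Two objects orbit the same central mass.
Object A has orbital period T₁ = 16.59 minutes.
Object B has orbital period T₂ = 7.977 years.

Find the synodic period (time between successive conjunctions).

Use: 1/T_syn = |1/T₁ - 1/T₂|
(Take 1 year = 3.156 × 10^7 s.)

Convert to SI: T₁ = 16.59 minutes = 995.4 s; T₂ = 7.977 years = 2.51754e+08 s.
T_syn = |T₁ · T₂ / (T₁ − T₂)|.
T_syn = |995.4 · 2.51754e+08 / (995.4 − 2.51754e+08)| s ≈ 995.4 s = 16.59 minutes.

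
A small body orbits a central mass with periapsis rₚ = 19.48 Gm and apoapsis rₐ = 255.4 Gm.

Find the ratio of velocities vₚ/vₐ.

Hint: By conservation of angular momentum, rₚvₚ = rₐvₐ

Convert to SI: rₚ = 19.48 Gm = 1.948e+10 m; rₐ = 255.4 Gm = 2.554e+11 m.
Conservation of angular momentum gives rₚvₚ = rₐvₐ, so vₚ/vₐ = rₐ/rₚ.
vₚ/vₐ = 2.554e+11 / 1.948e+10 ≈ 13.11.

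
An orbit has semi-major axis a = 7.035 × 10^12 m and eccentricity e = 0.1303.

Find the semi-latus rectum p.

p = a (1 − e²).
p = 7.035e+12 · (1 − (0.1303)²) = 7.035e+12 · 0.983022 ≈ 6.916e+12 m = 6.916 × 10^12 m.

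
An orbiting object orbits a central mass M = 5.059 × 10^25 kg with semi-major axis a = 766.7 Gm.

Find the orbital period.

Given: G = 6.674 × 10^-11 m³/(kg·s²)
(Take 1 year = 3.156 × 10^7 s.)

Convert to SI: a = 766.7 Gm = 7.667e+11 m.
GM = G · M = 6.674e-11 · 5.059e+25 = 3.37638e+15 m³/s².
Kepler's third law: T = 2π √(a³ / GM).
Substituting a = 7.667e+11 m and GM = 3.37638e+15 m³/s²:
T = 2π √((7.667e+11)³ / 3.37638e+15) s
T ≈ 7.259e+10 s = 2300 years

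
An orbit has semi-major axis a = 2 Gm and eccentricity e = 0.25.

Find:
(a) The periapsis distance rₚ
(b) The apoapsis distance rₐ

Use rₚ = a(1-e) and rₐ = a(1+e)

Convert to SI: a = 2 Gm = 2e+09 m.
(a) rₚ = a(1 − e) = 2e+09 · (1 − 0.25) = 2e+09 · 0.75 ≈ 1.5e+09 m = 1.5 Gm.
(b) rₐ = a(1 + e) = 2e+09 · (1 + 0.25) = 2e+09 · 1.25 ≈ 2.5e+09 m = 2.5 Gm.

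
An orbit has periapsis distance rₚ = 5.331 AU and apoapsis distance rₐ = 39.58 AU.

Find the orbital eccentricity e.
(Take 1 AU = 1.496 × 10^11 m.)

Convert to SI: rₚ = 5.331 AU = 7.97518e+11 m; rₐ = 39.58 AU = 5.92117e+12 m.
e = (rₐ − rₚ) / (rₐ + rₚ).
e = (5.92117e+12 − 7.97518e+11) / (5.92117e+12 + 7.97518e+11) = 5.12365e+12 / 6.71869e+12 ≈ 0.7626.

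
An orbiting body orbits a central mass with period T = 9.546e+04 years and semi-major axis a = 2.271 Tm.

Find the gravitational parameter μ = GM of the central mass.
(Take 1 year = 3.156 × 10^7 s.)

Convert to SI: T = 9.546e+04 years = 3.01272e+12 s; a = 2.271 Tm = 2.271e+12 m.
GM = 4π² · a³ / T².
GM = 4π² · (2.271e+12)³ / (3.01272e+12)² m³/s² ≈ 5.094e+13 m³/s² = 5.094 × 10^13 m³/s².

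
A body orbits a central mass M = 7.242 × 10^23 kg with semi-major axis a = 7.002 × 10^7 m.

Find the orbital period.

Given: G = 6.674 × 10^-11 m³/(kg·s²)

GM = G · M = 6.674e-11 · 7.242e+23 = 4.83331e+13 m³/s².
Kepler's third law: T = 2π √(a³ / GM).
Substituting a = 7.002e+07 m and GM = 4.83331e+13 m³/s²:
T = 2π √((7.002e+07)³ / 4.83331e+13) s
T ≈ 5.295e+05 s = 6.129 days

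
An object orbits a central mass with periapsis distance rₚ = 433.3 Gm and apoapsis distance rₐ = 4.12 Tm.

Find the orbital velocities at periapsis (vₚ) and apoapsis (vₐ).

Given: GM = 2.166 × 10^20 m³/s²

Convert to SI: rₚ = 433.3 Gm = 4.333e+11 m; rₐ = 4.12 Tm = 4.12e+12 m.
Use the vis-viva equation v² = GM(2/r − 1/a) with a = (rₚ + rₐ)/2 = (4.333e+11 + 4.12e+12)/2 = 2.27665e+12 m.
vₚ = √(GM · (2/rₚ − 1/a)) = √(2.166e+20 · (2/4.333e+11 − 1/2.27665e+12)) m/s ≈ 3.008e+04 m/s = 30.08 km/s.
vₐ = √(GM · (2/rₐ − 1/a)) = √(2.166e+20 · (2/4.12e+12 − 1/2.27665e+12)) m/s ≈ 3163 m/s = 3.163 km/s.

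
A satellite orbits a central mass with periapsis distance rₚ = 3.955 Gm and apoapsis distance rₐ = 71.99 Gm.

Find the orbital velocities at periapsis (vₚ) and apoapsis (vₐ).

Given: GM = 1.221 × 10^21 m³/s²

Convert to SI: rₚ = 3.955 Gm = 3.955e+09 m; rₐ = 71.99 Gm = 7.199e+10 m.
Use the vis-viva equation v² = GM(2/r − 1/a) with a = (rₚ + rₐ)/2 = (3.955e+09 + 7.199e+10)/2 = 3.79725e+10 m.
vₚ = √(GM · (2/rₚ − 1/a)) = √(1.221e+21 · (2/3.955e+09 − 1/3.79725e+10)) m/s ≈ 7.65e+05 m/s = 765 km/s.
vₐ = √(GM · (2/rₐ − 1/a)) = √(1.221e+21 · (2/7.199e+10 − 1/3.79725e+10)) m/s ≈ 4.203e+04 m/s = 42.03 km/s.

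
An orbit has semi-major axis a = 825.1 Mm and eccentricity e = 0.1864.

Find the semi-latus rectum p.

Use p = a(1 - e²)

Convert to SI: a = 825.1 Mm = 8.251e+08 m.
p = a (1 − e²).
p = 8.251e+08 · (1 − (0.1864)²) = 8.251e+08 · 0.965255 ≈ 7.964e+08 m = 796.4 Mm.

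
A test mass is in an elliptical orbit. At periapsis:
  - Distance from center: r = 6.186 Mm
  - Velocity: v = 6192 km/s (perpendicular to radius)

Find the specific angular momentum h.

Convert to SI: r = 6.186 Mm = 6.186e+06 m; v = 6192 km/s = 6.192e+06 m/s.
With v perpendicular to r, h = r · v.
h = 6.186e+06 · 6.192e+06 m²/s ≈ 3.83e+13 m²/s.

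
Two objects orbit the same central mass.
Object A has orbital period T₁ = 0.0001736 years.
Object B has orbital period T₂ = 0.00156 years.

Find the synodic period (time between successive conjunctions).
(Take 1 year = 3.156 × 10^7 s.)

Convert to SI: T₁ = 0.0001736 years = 5478.82 s; T₂ = 0.00156 years = 49233.6 s.
T_syn = |T₁ · T₂ / (T₁ − T₂)|.
T_syn = |5478.82 · 49233.6 / (5478.82 − 49233.6)| s ≈ 6165 s = 0.0001953 years.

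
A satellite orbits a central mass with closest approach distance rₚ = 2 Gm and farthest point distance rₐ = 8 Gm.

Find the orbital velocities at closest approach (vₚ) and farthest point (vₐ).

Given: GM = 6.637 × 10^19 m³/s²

Convert to SI: rₚ = 2 Gm = 2e+09 m; rₐ = 8 Gm = 8e+09 m.
Use the vis-viva equation v² = GM(2/r − 1/a) with a = (rₚ + rₐ)/2 = (2e+09 + 8e+09)/2 = 5e+09 m.
vₚ = √(GM · (2/rₚ − 1/a)) = √(6.637e+19 · (2/2e+09 − 1/5e+09)) m/s ≈ 2.304e+05 m/s = 230.4 km/s.
vₐ = √(GM · (2/rₐ − 1/a)) = √(6.637e+19 · (2/8e+09 − 1/5e+09)) m/s ≈ 5.761e+04 m/s = 57.61 km/s.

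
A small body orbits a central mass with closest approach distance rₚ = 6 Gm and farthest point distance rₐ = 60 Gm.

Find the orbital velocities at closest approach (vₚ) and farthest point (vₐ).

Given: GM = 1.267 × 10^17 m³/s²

Convert to SI: rₚ = 6 Gm = 6e+09 m; rₐ = 60 Gm = 6e+10 m.
Use the vis-viva equation v² = GM(2/r − 1/a) with a = (rₚ + rₐ)/2 = (6e+09 + 6e+10)/2 = 3.3e+10 m.
vₚ = √(GM · (2/rₚ − 1/a)) = √(1.267e+17 · (2/6e+09 − 1/3.3e+10)) m/s ≈ 6196 m/s = 6.196 km/s.
vₐ = √(GM · (2/rₐ − 1/a)) = √(1.267e+17 · (2/6e+10 − 1/3.3e+10)) m/s ≈ 619.6 m/s = 619.6 m/s.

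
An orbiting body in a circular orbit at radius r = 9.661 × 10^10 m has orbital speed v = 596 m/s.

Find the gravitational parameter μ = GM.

For a circular orbit v² = GM/r, so GM = v² · r.
GM = (596)² · 9.661e+10 m³/s² ≈ 3.432e+16 m³/s² = 3.432 × 10^16 m³/s².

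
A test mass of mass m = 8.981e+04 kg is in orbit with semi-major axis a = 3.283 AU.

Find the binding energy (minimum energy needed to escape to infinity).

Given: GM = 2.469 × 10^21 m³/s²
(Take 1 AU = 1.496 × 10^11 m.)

Convert to SI: a = 3.283 AU = 4.91137e+11 m.
Total orbital energy is E = −GMm/(2a); binding energy is E_bind = −E = GMm/(2a).
E_bind = 2.469e+21 · 8.981e+04 / (2 · 4.91137e+11) J ≈ 2.257e+14 J = 225.7 TJ.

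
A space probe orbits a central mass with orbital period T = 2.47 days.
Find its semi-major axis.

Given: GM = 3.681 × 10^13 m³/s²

Convert to SI: T = 2.47 days = 213408 s.
Invert Kepler's third law: a = (GM · T² / (4π²))^(1/3).
Substituting T = 213408 s and GM = 3.681e+13 m³/s²:
a = (3.681e+13 · (213408)² / (4π²))^(1/3) m
a ≈ 3.489e+07 m = 34.89 Mm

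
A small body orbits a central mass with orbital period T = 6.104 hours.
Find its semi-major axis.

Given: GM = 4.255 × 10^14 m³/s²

Convert to SI: T = 6.104 hours = 21974.4 s.
Invert Kepler's third law: a = (GM · T² / (4π²))^(1/3).
Substituting T = 21974.4 s and GM = 4.255e+14 m³/s²:
a = (4.255e+14 · (21974.4)² / (4π²))^(1/3) m
a ≈ 1.733e+07 m = 17.33 Mm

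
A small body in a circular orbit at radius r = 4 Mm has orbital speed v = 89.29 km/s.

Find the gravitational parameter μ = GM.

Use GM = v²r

Convert to SI: r = 4 Mm = 4e+06 m; v = 89.29 km/s = 89290 m/s.
For a circular orbit v² = GM/r, so GM = v² · r.
GM = (89290)² · 4e+06 m³/s² ≈ 3.189e+16 m³/s² = 3.189 × 10^16 m³/s².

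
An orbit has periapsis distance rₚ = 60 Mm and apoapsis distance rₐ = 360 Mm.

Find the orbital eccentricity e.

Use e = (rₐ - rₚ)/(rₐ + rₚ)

Convert to SI: rₚ = 60 Mm = 6e+07 m; rₐ = 360 Mm = 3.6e+08 m.
e = (rₐ − rₚ) / (rₐ + rₚ).
e = (3.6e+08 − 6e+07) / (3.6e+08 + 6e+07) = 3e+08 / 4.2e+08 ≈ 0.7143.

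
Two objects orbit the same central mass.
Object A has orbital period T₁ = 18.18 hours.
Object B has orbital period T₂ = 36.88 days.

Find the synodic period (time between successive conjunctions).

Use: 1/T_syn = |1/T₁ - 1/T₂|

Convert to SI: T₁ = 18.18 hours = 65448 s; T₂ = 36.88 days = 3.18643e+06 s.
T_syn = |T₁ · T₂ / (T₁ − T₂)|.
T_syn = |65448 · 3.18643e+06 / (65448 − 3.18643e+06)| s ≈ 6.682e+04 s = 18.56 hours.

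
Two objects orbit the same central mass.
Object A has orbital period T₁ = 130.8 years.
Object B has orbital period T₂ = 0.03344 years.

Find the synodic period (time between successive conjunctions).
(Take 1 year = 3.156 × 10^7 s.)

Convert to SI: T₁ = 130.8 years = 4.12805e+09 s; T₂ = 0.03344 years = 1.05537e+06 s.
T_syn = |T₁ · T₂ / (T₁ − T₂)|.
T_syn = |4.12805e+09 · 1.05537e+06 / (4.12805e+09 − 1.05537e+06)| s ≈ 1.056e+06 s = 0.03345 years.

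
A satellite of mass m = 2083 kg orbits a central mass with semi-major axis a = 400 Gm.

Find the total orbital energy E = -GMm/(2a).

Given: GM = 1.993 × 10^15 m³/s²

Convert to SI: a = 400 Gm = 4e+11 m.
E = −GMm / (2a).
E = −1.993e+15 · 2083 / (2 · 4e+11) J ≈ -5.189e+06 J = -5.189 MJ.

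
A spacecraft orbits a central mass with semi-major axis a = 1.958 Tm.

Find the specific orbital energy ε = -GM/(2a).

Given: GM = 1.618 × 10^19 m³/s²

Convert to SI: a = 1.958 Tm = 1.958e+12 m.
ε = −GM / (2a).
ε = −1.618e+19 / (2 · 1.958e+12) J/kg ≈ -4.132e+06 J/kg = -4.132 MJ/kg.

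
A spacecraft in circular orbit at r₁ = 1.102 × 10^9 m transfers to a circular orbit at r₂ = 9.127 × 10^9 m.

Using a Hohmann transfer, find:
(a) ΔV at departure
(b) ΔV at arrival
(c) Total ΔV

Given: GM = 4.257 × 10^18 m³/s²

Transfer semi-major axis: a_t = (r₁ + r₂)/2 = (1.102e+09 + 9.127e+09)/2 = 5.1145e+09 m.
Circular speeds: v₁ = √(GM/r₁) = 62152.8 m/s, v₂ = √(GM/r₂) = 21596.7 m/s.
Transfer speeds (vis-viva v² = GM(2/r − 1/a_t)): v₁ᵗ = 83027.8 m/s, v₂ᵗ = 10024.8 m/s.
(a) ΔV₁ = |v₁ᵗ − v₁| ≈ 2.087e+04 m/s = 20.87 km/s.
(b) ΔV₂ = |v₂ − v₂ᵗ| ≈ 1.157e+04 m/s = 11.57 km/s.
(c) ΔV_total = ΔV₁ + ΔV₂ ≈ 3.245e+04 m/s = 32.45 km/s.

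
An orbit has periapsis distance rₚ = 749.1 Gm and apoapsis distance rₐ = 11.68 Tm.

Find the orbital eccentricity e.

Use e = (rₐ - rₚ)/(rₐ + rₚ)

Convert to SI: rₚ = 749.1 Gm = 7.491e+11 m; rₐ = 11.68 Tm = 1.168e+13 m.
e = (rₐ − rₚ) / (rₐ + rₚ).
e = (1.168e+13 − 7.491e+11) / (1.168e+13 + 7.491e+11) = 1.09309e+13 / 1.24291e+13 ≈ 0.8795.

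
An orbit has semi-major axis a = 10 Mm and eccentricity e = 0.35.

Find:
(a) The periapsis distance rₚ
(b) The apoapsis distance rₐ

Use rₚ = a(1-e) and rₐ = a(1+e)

Convert to SI: a = 10 Mm = 1e+07 m.
(a) rₚ = a(1 − e) = 1e+07 · (1 − 0.35) = 1e+07 · 0.65 ≈ 6.5e+06 m = 6.5 Mm.
(b) rₐ = a(1 + e) = 1e+07 · (1 + 0.35) = 1e+07 · 1.35 ≈ 1.35e+07 m = 13.5 Mm.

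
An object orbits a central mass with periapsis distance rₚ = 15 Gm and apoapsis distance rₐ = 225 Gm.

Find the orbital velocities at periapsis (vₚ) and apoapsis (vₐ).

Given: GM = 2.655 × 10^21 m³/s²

Convert to SI: rₚ = 15 Gm = 1.5e+10 m; rₐ = 225 Gm = 2.25e+11 m.
Use the vis-viva equation v² = GM(2/r − 1/a) with a = (rₚ + rₐ)/2 = (1.5e+10 + 2.25e+11)/2 = 1.2e+11 m.
vₚ = √(GM · (2/rₚ − 1/a)) = √(2.655e+21 · (2/1.5e+10 − 1/1.2e+11)) m/s ≈ 5.761e+05 m/s = 576.1 km/s.
vₐ = √(GM · (2/rₐ − 1/a)) = √(2.655e+21 · (2/2.25e+11 − 1/1.2e+11)) m/s ≈ 3.841e+04 m/s = 38.41 km/s.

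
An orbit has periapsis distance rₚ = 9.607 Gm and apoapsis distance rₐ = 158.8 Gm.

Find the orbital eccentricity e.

Convert to SI: rₚ = 9.607 Gm = 9.607e+09 m; rₐ = 158.8 Gm = 1.588e+11 m.
e = (rₐ − rₚ) / (rₐ + rₚ).
e = (1.588e+11 − 9.607e+09) / (1.588e+11 + 9.607e+09) = 1.49193e+11 / 1.68407e+11 ≈ 0.8859.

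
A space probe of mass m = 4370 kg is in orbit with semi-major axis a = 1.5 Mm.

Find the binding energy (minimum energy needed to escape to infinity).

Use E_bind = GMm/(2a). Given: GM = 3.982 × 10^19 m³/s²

Convert to SI: a = 1.5 Mm = 1.5e+06 m.
Total orbital energy is E = −GMm/(2a); binding energy is E_bind = −E = GMm/(2a).
E_bind = 3.982e+19 · 4370 / (2 · 1.5e+06) J ≈ 5.8e+16 J = 58 PJ.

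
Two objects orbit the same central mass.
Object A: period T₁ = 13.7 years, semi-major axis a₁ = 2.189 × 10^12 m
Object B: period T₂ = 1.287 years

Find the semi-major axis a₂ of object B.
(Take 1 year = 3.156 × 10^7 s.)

Convert to SI: T₁ = 13.7 years = 4.32372e+08 s; T₂ = 1.287 years = 4.06177e+07 s.
Kepler's third law: (T₁/T₂)² = (a₁/a₂)³ ⇒ a₂ = a₁ · (T₂/T₁)^(2/3).
T₂/T₁ = 4.06177e+07 / 4.32372e+08 = 0.0939416.
a₂ = 2.189e+12 · (0.0939416)^(2/3) m ≈ 4.524e+11 m = 4.524 × 10^11 m.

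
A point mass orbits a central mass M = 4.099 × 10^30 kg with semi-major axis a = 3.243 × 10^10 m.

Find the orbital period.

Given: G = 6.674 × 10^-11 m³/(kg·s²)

GM = G · M = 6.674e-11 · 4.099e+30 = 2.73567e+20 m³/s².
Kepler's third law: T = 2π √(a³ / GM).
Substituting a = 3.243e+10 m and GM = 2.73567e+20 m³/s²:
T = 2π √((3.243e+10)³ / 2.73567e+20) s
T ≈ 2.219e+06 s = 25.68 days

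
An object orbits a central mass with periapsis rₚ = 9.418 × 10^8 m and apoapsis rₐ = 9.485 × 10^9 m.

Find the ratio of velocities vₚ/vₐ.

Conservation of angular momentum gives rₚvₚ = rₐvₐ, so vₚ/vₐ = rₐ/rₚ.
vₚ/vₐ = 9.485e+09 / 9.418e+08 ≈ 10.07.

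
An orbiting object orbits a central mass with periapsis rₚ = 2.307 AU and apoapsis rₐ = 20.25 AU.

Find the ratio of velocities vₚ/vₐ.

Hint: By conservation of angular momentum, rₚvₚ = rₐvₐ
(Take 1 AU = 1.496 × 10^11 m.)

Convert to SI: rₚ = 2.307 AU = 3.45127e+11 m; rₐ = 20.25 AU = 3.0294e+12 m.
Conservation of angular momentum gives rₚvₚ = rₐvₐ, so vₚ/vₐ = rₐ/rₚ.
vₚ/vₐ = 3.0294e+12 / 3.45127e+11 ≈ 8.778.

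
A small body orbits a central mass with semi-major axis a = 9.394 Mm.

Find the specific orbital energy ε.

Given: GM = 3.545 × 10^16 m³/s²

Convert to SI: a = 9.394 Mm = 9.394e+06 m.
ε = −GM / (2a).
ε = −3.545e+16 / (2 · 9.394e+06) J/kg ≈ -1.887e+09 J/kg = -1.887 GJ/kg.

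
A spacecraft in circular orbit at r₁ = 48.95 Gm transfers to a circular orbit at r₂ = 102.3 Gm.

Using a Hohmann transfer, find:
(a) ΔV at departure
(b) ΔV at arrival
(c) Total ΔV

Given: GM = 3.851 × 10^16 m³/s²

Convert to SI: r₁ = 48.95 Gm = 4.895e+10 m; r₂ = 102.3 Gm = 1.023e+11 m.
Transfer semi-major axis: a_t = (r₁ + r₂)/2 = (4.895e+10 + 1.023e+11)/2 = 7.5625e+10 m.
Circular speeds: v₁ = √(GM/r₁) = 886.973 m/s, v₂ = √(GM/r₂) = 613.549 m/s.
Transfer speeds (vis-viva v² = GM(2/r − 1/a_t)): v₁ᵗ = 1031.61 m/s, v₂ᵗ = 493.62 m/s.
(a) ΔV₁ = |v₁ᵗ − v₁| ≈ 144.6 m/s = 144.6 m/s.
(b) ΔV₂ = |v₂ − v₂ᵗ| ≈ 119.9 m/s = 119.9 m/s.
(c) ΔV_total = ΔV₁ + ΔV₂ ≈ 264.6 m/s = 264.6 m/s.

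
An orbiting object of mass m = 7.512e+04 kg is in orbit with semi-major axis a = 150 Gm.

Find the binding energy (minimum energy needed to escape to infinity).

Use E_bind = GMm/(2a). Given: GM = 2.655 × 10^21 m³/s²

Convert to SI: a = 150 Gm = 1.5e+11 m.
Total orbital energy is E = −GMm/(2a); binding energy is E_bind = −E = GMm/(2a).
E_bind = 2.655e+21 · 7.512e+04 / (2 · 1.5e+11) J ≈ 6.648e+14 J = 664.8 TJ.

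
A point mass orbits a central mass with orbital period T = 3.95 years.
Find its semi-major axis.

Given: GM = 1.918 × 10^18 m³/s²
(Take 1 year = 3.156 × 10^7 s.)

Convert to SI: T = 3.95 years = 1.24662e+08 s.
Invert Kepler's third law: a = (GM · T² / (4π²))^(1/3).
Substituting T = 1.24662e+08 s and GM = 1.918e+18 m³/s²:
a = (1.918e+18 · (1.24662e+08)² / (4π²))^(1/3) m
a ≈ 9.106e+10 m = 9.106 × 10^10 m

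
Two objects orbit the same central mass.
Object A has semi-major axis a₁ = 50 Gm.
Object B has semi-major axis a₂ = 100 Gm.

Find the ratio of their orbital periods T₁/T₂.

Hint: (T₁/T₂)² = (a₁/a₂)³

Convert to SI: a₁ = 50 Gm = 5e+10 m; a₂ = 100 Gm = 1e+11 m.
From Kepler's third law, (T₁/T₂)² = (a₁/a₂)³, so T₁/T₂ = (a₁/a₂)^(3/2).
a₁/a₂ = 5e+10 / 1e+11 = 0.5.
T₁/T₂ = (0.5)^(3/2) ≈ 0.3536.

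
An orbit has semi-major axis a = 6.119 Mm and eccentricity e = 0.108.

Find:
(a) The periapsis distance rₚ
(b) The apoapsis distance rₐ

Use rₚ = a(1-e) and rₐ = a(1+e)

Convert to SI: a = 6.119 Mm = 6.119e+06 m.
(a) rₚ = a(1 − e) = 6.119e+06 · (1 − 0.108) = 6.119e+06 · 0.892 ≈ 5.458e+06 m = 5.458 Mm.
(b) rₐ = a(1 + e) = 6.119e+06 · (1 + 0.108) = 6.119e+06 · 1.108 ≈ 6.78e+06 m = 6.78 Mm.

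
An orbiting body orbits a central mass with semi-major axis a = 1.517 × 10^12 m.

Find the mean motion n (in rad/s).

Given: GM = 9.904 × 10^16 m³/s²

n = √(GM / a³).
n = √(9.904e+16 / (1.517e+12)³) rad/s ≈ 1.684e-10 rad/s.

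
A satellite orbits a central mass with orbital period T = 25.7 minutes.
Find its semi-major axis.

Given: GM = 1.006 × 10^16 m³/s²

Convert to SI: T = 25.7 minutes = 1542 s.
Invert Kepler's third law: a = (GM · T² / (4π²))^(1/3).
Substituting T = 1542 s and GM = 1.006e+16 m³/s²:
a = (1.006e+16 · (1542)² / (4π²))^(1/3) m
a ≈ 8.462e+06 m = 8.462 × 10^6 m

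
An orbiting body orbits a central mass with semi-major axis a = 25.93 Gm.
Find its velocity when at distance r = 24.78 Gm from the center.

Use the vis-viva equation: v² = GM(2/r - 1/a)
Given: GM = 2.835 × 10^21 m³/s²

Convert to SI: a = 25.93 Gm = 2.593e+10 m; r = 24.78 Gm = 2.478e+10 m.
Vis-viva: v = √(GM · (2/r − 1/a)).
2/r − 1/a = 2/2.478e+10 − 1/2.593e+10 = 4.21449e-11 m⁻¹.
v = √(2.835e+21 · 4.21449e-11) m/s ≈ 3.457e+05 m/s = 345.7 km/s.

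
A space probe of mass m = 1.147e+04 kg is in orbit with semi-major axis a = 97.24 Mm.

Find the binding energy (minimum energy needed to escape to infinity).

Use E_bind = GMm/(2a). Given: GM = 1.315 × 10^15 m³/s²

Convert to SI: a = 97.24 Mm = 9.724e+07 m.
Total orbital energy is E = −GMm/(2a); binding energy is E_bind = −E = GMm/(2a).
E_bind = 1.315e+15 · 1.147e+04 / (2 · 9.724e+07) J ≈ 7.756e+10 J = 77.56 GJ.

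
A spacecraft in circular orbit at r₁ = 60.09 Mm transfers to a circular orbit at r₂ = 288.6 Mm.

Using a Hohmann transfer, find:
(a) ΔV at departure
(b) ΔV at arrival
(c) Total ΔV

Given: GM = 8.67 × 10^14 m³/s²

Convert to SI: r₁ = 60.09 Mm = 6.009e+07 m; r₂ = 288.6 Mm = 2.886e+08 m.
Transfer semi-major axis: a_t = (r₁ + r₂)/2 = (6.009e+07 + 2.886e+08)/2 = 1.74345e+08 m.
Circular speeds: v₁ = √(GM/r₁) = 3798.47 m/s, v₂ = √(GM/r₂) = 1733.25 m/s.
Transfer speeds (vis-viva v² = GM(2/r − 1/a_t)): v₁ᵗ = 4887.11 m/s, v₂ᵗ = 1017.55 m/s.
(a) ΔV₁ = |v₁ᵗ − v₁| ≈ 1089 m/s = 1.089 km/s.
(b) ΔV₂ = |v₂ − v₂ᵗ| ≈ 715.7 m/s = 715.7 m/s.
(c) ΔV_total = ΔV₁ + ΔV₂ ≈ 1804 m/s = 1.804 km/s.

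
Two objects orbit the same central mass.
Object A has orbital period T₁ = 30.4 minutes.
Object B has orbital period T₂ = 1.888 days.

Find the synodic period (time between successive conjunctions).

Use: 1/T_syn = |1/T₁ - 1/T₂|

Convert to SI: T₁ = 30.4 minutes = 1824 s; T₂ = 1.888 days = 163123 s.
T_syn = |T₁ · T₂ / (T₁ − T₂)|.
T_syn = |1824 · 163123 / (1824 − 163123)| s ≈ 1845 s = 30.74 minutes.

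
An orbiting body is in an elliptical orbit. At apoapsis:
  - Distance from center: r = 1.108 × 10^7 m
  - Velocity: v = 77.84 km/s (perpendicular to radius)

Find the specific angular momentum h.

Convert to SI: v = 77.84 km/s = 77840 m/s.
With v perpendicular to r, h = r · v.
h = 1.108e+07 · 77840 m²/s ≈ 8.625e+11 m²/s.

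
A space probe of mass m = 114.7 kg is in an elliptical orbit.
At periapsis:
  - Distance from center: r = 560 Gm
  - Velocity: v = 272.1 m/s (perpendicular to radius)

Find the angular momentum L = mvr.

Convert to SI: r = 560 Gm = 5.6e+11 m.
Since v is perpendicular to r, L = m · v · r.
L = 114.7 · 272.1 · 5.6e+11 kg·m²/s ≈ 1.748e+16 kg·m²/s.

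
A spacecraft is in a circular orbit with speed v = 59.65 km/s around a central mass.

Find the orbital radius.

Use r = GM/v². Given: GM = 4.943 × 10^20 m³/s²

Convert to SI: v = 59.65 km/s = 59650 m/s.
For a circular orbit, v² = GM / r, so r = GM / v².
r = 4.943e+20 / (59650)² m ≈ 1.389e+11 m = 138.9 Gm.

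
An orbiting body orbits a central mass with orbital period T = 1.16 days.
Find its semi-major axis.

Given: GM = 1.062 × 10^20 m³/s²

Convert to SI: T = 1.16 days = 100224 s.
Invert Kepler's third law: a = (GM · T² / (4π²))^(1/3).
Substituting T = 100224 s and GM = 1.062e+20 m³/s²:
a = (1.062e+20 · (100224)² / (4π²))^(1/3) m
a ≈ 3.001e+09 m = 3.001 Gm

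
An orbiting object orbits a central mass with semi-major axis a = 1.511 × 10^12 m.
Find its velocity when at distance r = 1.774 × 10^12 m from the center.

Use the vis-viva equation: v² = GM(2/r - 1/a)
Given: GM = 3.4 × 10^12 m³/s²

Vis-viva: v = √(GM · (2/r − 1/a)).
2/r − 1/a = 2/1.774e+12 − 1/1.511e+12 = 4.65582e-13 m⁻¹.
v = √(3.4e+12 · 4.65582e-13) m/s ≈ 1.258 m/s = 1.258 m/s.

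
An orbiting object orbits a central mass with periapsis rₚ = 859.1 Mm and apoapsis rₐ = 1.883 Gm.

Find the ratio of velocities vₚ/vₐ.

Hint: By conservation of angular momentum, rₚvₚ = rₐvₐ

Convert to SI: rₚ = 859.1 Mm = 8.591e+08 m; rₐ = 1.883 Gm = 1.883e+09 m.
Conservation of angular momentum gives rₚvₚ = rₐvₐ, so vₚ/vₐ = rₐ/rₚ.
vₚ/vₐ = 1.883e+09 / 8.591e+08 ≈ 2.192.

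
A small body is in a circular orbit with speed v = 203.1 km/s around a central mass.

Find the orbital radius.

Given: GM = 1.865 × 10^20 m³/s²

Convert to SI: v = 203.1 km/s = 203100 m/s.
For a circular orbit, v² = GM / r, so r = GM / v².
r = 1.865e+20 / (203100)² m ≈ 4.521e+09 m = 4.521 Gm.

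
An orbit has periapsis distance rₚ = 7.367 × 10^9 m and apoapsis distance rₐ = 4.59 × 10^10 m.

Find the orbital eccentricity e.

e = (rₐ − rₚ) / (rₐ + rₚ).
e = (4.59e+10 − 7.367e+09) / (4.59e+10 + 7.367e+09) = 3.8533e+10 / 5.3267e+10 ≈ 0.7234.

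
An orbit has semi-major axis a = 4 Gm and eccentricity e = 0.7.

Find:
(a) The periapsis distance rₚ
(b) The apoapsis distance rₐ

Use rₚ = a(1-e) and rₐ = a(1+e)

Convert to SI: a = 4 Gm = 4e+09 m.
(a) rₚ = a(1 − e) = 4e+09 · (1 − 0.7) = 4e+09 · 0.3 ≈ 1.2e+09 m = 1.2 Gm.
(b) rₐ = a(1 + e) = 4e+09 · (1 + 0.7) = 4e+09 · 1.7 ≈ 6.8e+09 m = 6.8 Gm.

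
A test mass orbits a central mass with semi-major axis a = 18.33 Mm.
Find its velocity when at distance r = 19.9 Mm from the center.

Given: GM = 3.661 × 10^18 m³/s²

Convert to SI: a = 18.33 Mm = 1.833e+07 m; r = 19.9 Mm = 1.99e+07 m.
Vis-viva: v = √(GM · (2/r − 1/a)).
2/r − 1/a = 2/1.99e+07 − 1/1.833e+07 = 4.59471e-08 m⁻¹.
v = √(3.661e+18 · 4.59471e-08) m/s ≈ 4.101e+05 m/s = 410.1 km/s.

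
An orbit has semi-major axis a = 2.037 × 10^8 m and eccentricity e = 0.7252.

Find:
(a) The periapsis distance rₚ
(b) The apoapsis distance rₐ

(a) rₚ = a(1 − e) = 2.037e+08 · (1 − 0.7252) = 2.037e+08 · 0.2748 ≈ 5.598e+07 m = 5.598 × 10^7 m.
(b) rₐ = a(1 + e) = 2.037e+08 · (1 + 0.7252) = 2.037e+08 · 1.7252 ≈ 3.514e+08 m = 3.514 × 10^8 m.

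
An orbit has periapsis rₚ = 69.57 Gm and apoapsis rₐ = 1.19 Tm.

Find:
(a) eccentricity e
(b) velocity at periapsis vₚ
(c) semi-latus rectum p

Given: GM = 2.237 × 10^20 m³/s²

Convert to SI: rₚ = 69.57 Gm = 6.957e+10 m; rₐ = 1.19 Tm = 1.19e+12 m.
(a) e = (rₐ − rₚ)/(rₐ + rₚ) = (1.19e+12 − 6.957e+10)/(1.19e+12 + 6.957e+10) ≈ 0.8895
(b) With a = (rₚ + rₐ)/2 = 6.29785e+11 m, vₚ = √(GM (2/rₚ − 1/a)) = √(2.237e+20 · (2/6.957e+10 − 1/6.29785e+11)) m/s ≈ 7.795e+04 m/s
(c) From a = (rₚ + rₐ)/2 = 6.29785e+11 m and e = (rₐ − rₚ)/(rₐ + rₚ) = 0.889534, p = a(1 − e²) = 6.29785e+11 · (1 − (0.889534)²) ≈ 1.315e+11 m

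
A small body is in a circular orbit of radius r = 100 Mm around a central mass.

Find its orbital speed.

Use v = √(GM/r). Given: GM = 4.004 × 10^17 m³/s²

Convert to SI: r = 100 Mm = 1e+08 m.
For a circular orbit, gravity supplies the centripetal force, so v = √(GM / r).
v = √(4.004e+17 / 1e+08) m/s ≈ 6.328e+04 m/s = 63.28 km/s.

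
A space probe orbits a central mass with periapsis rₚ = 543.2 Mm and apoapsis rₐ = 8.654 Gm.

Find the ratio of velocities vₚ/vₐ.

Convert to SI: rₚ = 543.2 Mm = 5.432e+08 m; rₐ = 8.654 Gm = 8.654e+09 m.
Conservation of angular momentum gives rₚvₚ = rₐvₐ, so vₚ/vₐ = rₐ/rₚ.
vₚ/vₐ = 8.654e+09 / 5.432e+08 ≈ 15.93.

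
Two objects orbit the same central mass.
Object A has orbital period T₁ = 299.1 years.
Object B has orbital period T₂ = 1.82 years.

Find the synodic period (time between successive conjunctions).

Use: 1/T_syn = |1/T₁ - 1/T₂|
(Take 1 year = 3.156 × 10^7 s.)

Convert to SI: T₁ = 299.1 years = 9.4396e+09 s; T₂ = 1.82 years = 5.74392e+07 s.
T_syn = |T₁ · T₂ / (T₁ − T₂)|.
T_syn = |9.4396e+09 · 5.74392e+07 / (9.4396e+09 − 5.74392e+07)| s ≈ 5.779e+07 s = 1.831 years.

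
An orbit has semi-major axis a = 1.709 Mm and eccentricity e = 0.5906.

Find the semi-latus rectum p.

Convert to SI: a = 1.709 Mm = 1.709e+06 m.
p = a (1 − e²).
p = 1.709e+06 · (1 − (0.5906)²) = 1.709e+06 · 0.651192 ≈ 1.113e+06 m = 1.113 Mm.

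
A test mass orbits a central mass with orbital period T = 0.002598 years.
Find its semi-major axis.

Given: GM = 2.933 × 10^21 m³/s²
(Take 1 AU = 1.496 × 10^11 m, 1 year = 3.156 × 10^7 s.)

Convert to SI: T = 0.002598 years = 81992.9 s.
Invert Kepler's third law: a = (GM · T² / (4π²))^(1/3).
Substituting T = 81992.9 s and GM = 2.933e+21 m³/s²:
a = (2.933e+21 · (81992.9)² / (4π²))^(1/3) m
a ≈ 7.934e+09 m = 0.05304 AU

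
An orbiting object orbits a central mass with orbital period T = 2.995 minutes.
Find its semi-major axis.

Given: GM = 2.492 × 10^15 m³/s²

Convert to SI: T = 2.995 minutes = 179.7 s.
Invert Kepler's third law: a = (GM · T² / (4π²))^(1/3).
Substituting T = 179.7 s and GM = 2.492e+15 m³/s²:
a = (2.492e+15 · (179.7)² / (4π²))^(1/3) m
a ≈ 1.268e+06 m = 1.268 × 10^6 m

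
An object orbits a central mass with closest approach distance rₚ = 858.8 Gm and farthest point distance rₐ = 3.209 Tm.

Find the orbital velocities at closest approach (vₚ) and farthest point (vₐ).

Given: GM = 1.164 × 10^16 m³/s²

Convert to SI: rₚ = 858.8 Gm = 8.588e+11 m; rₐ = 3.209 Tm = 3.209e+12 m.
Use the vis-viva equation v² = GM(2/r − 1/a) with a = (rₚ + rₐ)/2 = (8.588e+11 + 3.209e+12)/2 = 2.0339e+12 m.
vₚ = √(GM · (2/rₚ − 1/a)) = √(1.164e+16 · (2/8.588e+11 − 1/2.0339e+12)) m/s ≈ 146.2 m/s = 146.2 m/s.
vₐ = √(GM · (2/rₐ − 1/a)) = √(1.164e+16 · (2/3.209e+12 − 1/2.0339e+12)) m/s ≈ 39.14 m/s = 39.14 m/s.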